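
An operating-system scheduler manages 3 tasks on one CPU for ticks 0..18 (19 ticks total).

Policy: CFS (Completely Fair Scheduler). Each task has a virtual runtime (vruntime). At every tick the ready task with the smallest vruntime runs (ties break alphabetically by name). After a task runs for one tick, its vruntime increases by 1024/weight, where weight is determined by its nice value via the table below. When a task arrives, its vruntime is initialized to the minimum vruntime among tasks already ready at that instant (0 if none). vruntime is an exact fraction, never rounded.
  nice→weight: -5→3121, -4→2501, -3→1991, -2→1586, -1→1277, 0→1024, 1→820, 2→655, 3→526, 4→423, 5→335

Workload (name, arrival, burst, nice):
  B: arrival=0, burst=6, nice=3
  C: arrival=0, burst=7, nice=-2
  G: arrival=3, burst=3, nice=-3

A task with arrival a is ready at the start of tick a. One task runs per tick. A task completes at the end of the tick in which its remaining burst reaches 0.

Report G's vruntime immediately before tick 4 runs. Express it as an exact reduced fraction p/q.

vruntime(G, start of tick 4) = 1024/793

t=0: vr[B=0 C=0] → run B
t=1: vr[B=512/263 C=0] → run C
t=2: vr[B=512/263 C=512/793] → run C
t=3: vr[B=512/263 C=1024/793 G=1024/793] → run C
t=4: vr[B=512/263 C=1536/793 G=1024/793] → run G
t=5: vr[B=512/263 C=1536/793 G=2850816/1578863] → run G
t=6: vr[B=512/263 C=1536/793 G=3662848/1578863] → run C
t=7: vr[B=512/263 C=2048/793 G=3662848/1578863] → run B
t=8: vr[B=1024/263 C=2048/793 G=3662848/1578863] → run G
t=9: vr[B=1024/263 C=2048/793] → run C
t=10: vr[B=1024/263 C=2560/793] → run C
t=11: vr[B=1024/263 C=3072/793] → run C
t=12: vr[B=1024/263] → run B
t=13: vr[B=1536/263] → run B
t=14: vr[B=2048/263] → run B
t=15: vr[B=2560/263] → run B
t=16: (idle)
t=17: (idle)
t=18: (idle)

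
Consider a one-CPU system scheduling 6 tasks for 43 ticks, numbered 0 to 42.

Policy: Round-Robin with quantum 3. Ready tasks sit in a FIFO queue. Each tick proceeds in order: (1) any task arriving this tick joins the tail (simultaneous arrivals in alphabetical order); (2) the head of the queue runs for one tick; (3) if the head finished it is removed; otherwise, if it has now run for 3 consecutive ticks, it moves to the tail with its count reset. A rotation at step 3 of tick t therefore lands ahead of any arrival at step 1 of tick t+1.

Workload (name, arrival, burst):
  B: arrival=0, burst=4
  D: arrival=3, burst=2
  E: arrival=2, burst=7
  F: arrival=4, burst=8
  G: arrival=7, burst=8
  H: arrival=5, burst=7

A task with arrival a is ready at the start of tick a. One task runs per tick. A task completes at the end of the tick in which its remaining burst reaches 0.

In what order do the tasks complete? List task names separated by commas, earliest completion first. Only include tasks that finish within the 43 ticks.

t=0: queue=[B] q_used=0 → run B
t=1: queue=[B] q_used=1 → run B
t=2: queue=[B,E] q_used=2 → run B
t=3: queue=[E,B,D] q_used=0 → run E
t=4: queue=[E,B,D,F] q_used=1 → run E
t=5: queue=[E,B,D,F,H] q_used=2 → run E
t=6: queue=[B,D,F,H,E] q_used=0 → run B
t=7: queue=[D,F,H,E,G] q_used=0 → run D
t=8: queue=[D,F,H,E,G] q_used=1 → run D
t=9: queue=[F,H,E,G] q_used=0 → run F
t=10: queue=[F,H,E,G] q_used=1 → run F
t=11: queue=[F,H,E,G] q_used=2 → run F
t=12: queue=[H,E,G,F] q_used=0 → run H
t=13: queue=[H,E,G,F] q_used=1 → run H
t=14: queue=[H,E,G,F] q_used=2 → run H
t=15: queue=[E,G,F,H] q_used=0 → run E
t=16: queue=[E,G,F,H] q_used=1 → run E
t=17: queue=[E,G,F,H] q_used=2 → run E
t=18: queue=[G,F,H,E] q_used=0 → run G
t=19: queue=[G,F,H,E] q_used=1 → run G
t=20: queue=[G,F,H,E] q_used=2 → run G
t=21: queue=[F,H,E,G] q_used=0 → run F
t=22: queue=[F,H,E,G] q_used=1 → run F
t=23: queue=[F,H,E,G] q_used=2 → run F
t=24: queue=[H,E,G,F] q_used=0 → run H
t=25: queue=[H,E,G,F] q_used=1 → run H
t=26: queue=[H,E,G,F] q_used=2 → run H
t=27: queue=[E,G,F,H] q_used=0 → run E
t=28: queue=[G,F,H] q_used=0 → run G
t=29: queue=[G,F,H] q_used=1 → run G
t=30: queue=[G,F,H] q_used=2 → run G
t=31: queue=[F,H,G] q_used=0 → run F
t=32: queue=[F,H,G] q_used=1 → run F
t=33: queue=[H,G] q_used=0 → run H
t=34: queue=[G] q_used=0 → run G
t=35: queue=[G] q_used=1 → run G
t=36: (idle)
t=37: (idle)
t=38: (idle)
t=39: (idle)
t=40: (idle)
t=41: (idle)
t=42: (idle)

completion order = B, D, E, F, H, G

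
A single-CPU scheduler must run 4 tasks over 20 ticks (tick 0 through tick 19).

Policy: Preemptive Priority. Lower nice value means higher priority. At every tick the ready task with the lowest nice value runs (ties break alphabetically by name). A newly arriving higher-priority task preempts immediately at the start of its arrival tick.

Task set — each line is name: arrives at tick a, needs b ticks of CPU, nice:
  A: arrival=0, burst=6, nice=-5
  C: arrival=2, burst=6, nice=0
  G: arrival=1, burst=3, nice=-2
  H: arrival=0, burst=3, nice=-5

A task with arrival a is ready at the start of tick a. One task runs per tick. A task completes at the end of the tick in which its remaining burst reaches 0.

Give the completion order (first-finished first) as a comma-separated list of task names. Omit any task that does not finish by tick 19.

t=0: ready={A,H} → run A
t=1: ready={A,G,H} → run A
t=2: ready={A,C,G,H} → run A
t=3: ready={A,C,G,H} → run A
t=4: ready={A,C,G,H} → run A
t=5: ready={A,C,G,H} → run A
t=6: ready={C,G,H} → run H
t=7: ready={C,G,H} → run H
t=8: ready={C,G,H} → run H
t=9: ready={C,G} → run G
t=10: ready={C,G} → run G
t=11: ready={C,G} → run G
t=12: ready={C} → run C
t=13: ready={C} → run C
t=14: ready={C} → run C
t=15: ready={C} → run C
t=16: ready={C} → run C
t=17: ready={C} → run C
t=18: (idle)
t=19: (idle)

completion order = A, H, G, C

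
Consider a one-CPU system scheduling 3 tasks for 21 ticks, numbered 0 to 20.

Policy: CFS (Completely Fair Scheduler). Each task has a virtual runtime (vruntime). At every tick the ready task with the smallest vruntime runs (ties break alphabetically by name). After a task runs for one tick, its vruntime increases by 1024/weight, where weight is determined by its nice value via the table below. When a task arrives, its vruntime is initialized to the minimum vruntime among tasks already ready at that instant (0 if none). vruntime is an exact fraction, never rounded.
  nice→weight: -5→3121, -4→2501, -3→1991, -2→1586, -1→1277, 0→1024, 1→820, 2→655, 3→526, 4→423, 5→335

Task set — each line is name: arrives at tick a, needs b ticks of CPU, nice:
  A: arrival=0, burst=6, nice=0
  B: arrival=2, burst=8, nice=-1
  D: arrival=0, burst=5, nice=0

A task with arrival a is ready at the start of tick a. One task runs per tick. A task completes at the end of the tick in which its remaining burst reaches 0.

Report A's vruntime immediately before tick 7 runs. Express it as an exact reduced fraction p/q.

vruntime(A, start of tick 7) = 3/1

t=0: vr[A=0 D=0] → run A
t=1: vr[A=1 D=0] → run D
t=2: vr[A=1 B=1 D=1] → run A
t=3: vr[A=2 B=1 D=1] → run B
t=4: vr[A=2 B=2301/1277 D=1] → run D
t=5: vr[A=2 B=2301/1277 D=2] → run B
t=6: vr[A=2 B=3325/1277 D=2] → run A
t=7: vr[A=3 B=3325/1277 D=2] → run D
t=8: vr[A=3 B=3325/1277 D=3] → run B
t=9: vr[A=3 B=4349/1277 D=3] → run A
t=10: vr[A=4 B=4349/1277 D=3] → run D
t=11: vr[A=4 B=4349/1277 D=4] → run B
t=12: vr[A=4 B=5373/1277 D=4] → run A
t=13: vr[A=5 B=5373/1277 D=4] → run D
t=14: vr[A=5 B=5373/1277] → run B
t=15: vr[A=5 B=6397/1277] → run A
t=16: vr[B=6397/1277] → run B
t=17: vr[B=7421/1277] → run B
t=18: vr[B=8445/1277] → run B
t=19: (idle)
t=20: (idle)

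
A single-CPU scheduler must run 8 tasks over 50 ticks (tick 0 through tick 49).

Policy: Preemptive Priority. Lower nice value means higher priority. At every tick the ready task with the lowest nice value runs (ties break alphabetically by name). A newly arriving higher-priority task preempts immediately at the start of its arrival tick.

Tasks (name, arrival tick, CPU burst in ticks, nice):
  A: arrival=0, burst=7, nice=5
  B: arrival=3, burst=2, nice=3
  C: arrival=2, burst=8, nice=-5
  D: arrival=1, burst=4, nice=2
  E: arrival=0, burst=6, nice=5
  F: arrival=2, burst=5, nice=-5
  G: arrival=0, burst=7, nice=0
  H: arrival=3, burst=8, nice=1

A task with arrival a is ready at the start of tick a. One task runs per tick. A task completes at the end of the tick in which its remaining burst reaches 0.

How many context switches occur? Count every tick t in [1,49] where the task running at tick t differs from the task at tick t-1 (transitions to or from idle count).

t=0: ready={A,E,G} → run G
t=1: ready={A,D,E,G} → run G
t=2: ready={A,C,D,E,F,G} → run C
t=3: ready={A,B,C,D,E,F,G,H} → run C
t=4: ready={A,B,C,D,E,F,G,H} → run C
t=5: ready={A,B,C,D,E,F,G,H} → run C
t=6: ready={A,B,C,D,E,F,G,H} → run C
t=7: ready={A,B,C,D,E,F,G,H} → run C
t=8: ready={A,B,C,D,E,F,G,H} → run C
t=9: ready={A,B,C,D,E,F,G,H} → run C
t=10: ready={A,B,D,E,F,G,H} → run F
t=11: ready={A,B,D,E,F,G,H} → run F
t=12: ready={A,B,D,E,F,G,H} → run F
t=13: ready={A,B,D,E,F,G,H} → run F
t=14: ready={A,B,D,E,F,G,H} → run F
t=15: ready={A,B,D,E,G,H} → run G
t=16: ready={A,B,D,E,G,H} → run G
t=17: ready={A,B,D,E,G,H} → run G
t=18: ready={A,B,D,E,G,H} → run G
t=19: ready={A,B,D,E,G,H} → run G
t=20: ready={A,B,D,E,H} → run H
t=21: ready={A,B,D,E,H} → run H
t=22: ready={A,B,D,E,H} → run H
t=23: ready={A,B,D,E,H} → run H
t=24: ready={A,B,D,E,H} → run H
t=25: ready={A,B,D,E,H} → run H
t=26: ready={A,B,D,E,H} → run H
t=27: ready={A,B,D,E,H} → run H
t=28: ready={A,B,D,E} → run D
t=29: ready={A,B,D,E} → run D
t=30: ready={A,B,D,E} → run D
t=31: ready={A,B,D,E} → run D
t=32: ready={A,B,E} → run B
t=33: ready={A,B,E} → run B
t=34: ready={A,E} → run A
t=35: ready={A,E} → run A
t=36: ready={A,E} → run A
t=37: ready={A,E} → run A
t=38: ready={A,E} → run A
t=39: ready={A,E} → run A
t=40: ready={A,E} → run A
t=41: ready={E} → run E
t=42: ready={E} → run E
t=43: ready={E} → run E
t=44: ready={E} → run E
t=45: ready={E} → run E
t=46: ready={E} → run E
t=47: (idle)
t=48: (idle)
t=49: (idle)

context switches = 9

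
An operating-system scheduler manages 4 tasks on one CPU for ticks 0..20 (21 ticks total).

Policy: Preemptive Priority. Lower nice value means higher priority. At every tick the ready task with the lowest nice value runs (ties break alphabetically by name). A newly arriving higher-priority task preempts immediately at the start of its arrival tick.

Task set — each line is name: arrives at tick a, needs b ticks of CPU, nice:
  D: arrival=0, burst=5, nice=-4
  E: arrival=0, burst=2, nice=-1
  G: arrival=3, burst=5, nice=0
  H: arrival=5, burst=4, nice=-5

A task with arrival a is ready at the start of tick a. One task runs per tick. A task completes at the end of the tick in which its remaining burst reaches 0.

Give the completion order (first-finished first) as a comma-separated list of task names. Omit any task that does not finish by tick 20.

t=0: ready={D,E} → run D
t=1: ready={D,E} → run D
t=2: ready={D,E} → run D
t=3: ready={D,E,G} → run D
t=4: ready={D,E,G} → run D
t=5: ready={E,G,H} → run H
t=6: ready={E,G,H} → run H
t=7: ready={E,G,H} → run H
t=8: ready={E,G,H} → run H
t=9: ready={E,G} → run E
t=10: ready={E,G} → run E
t=11: ready={G} → run G
t=12: ready={G} → run G
t=13: ready={G} → run G
t=14: ready={G} → run G
t=15: ready={G} → run G
t=16: (idle)
t=17: (idle)
t=18: (idle)
t=19: (idle)
t=20: (idle)

completion order = D, H, E, G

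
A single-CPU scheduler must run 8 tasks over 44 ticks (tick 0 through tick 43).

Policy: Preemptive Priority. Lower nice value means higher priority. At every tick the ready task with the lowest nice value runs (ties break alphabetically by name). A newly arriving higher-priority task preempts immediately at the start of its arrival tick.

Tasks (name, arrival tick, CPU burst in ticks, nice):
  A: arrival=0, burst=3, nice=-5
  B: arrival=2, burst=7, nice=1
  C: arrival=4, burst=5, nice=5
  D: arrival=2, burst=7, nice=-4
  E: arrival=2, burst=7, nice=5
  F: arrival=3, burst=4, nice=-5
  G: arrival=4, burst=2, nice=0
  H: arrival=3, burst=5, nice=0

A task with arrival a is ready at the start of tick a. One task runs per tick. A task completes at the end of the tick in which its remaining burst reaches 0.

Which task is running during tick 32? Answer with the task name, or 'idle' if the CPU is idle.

t=0: ready={A} → run A
t=1: ready={A} → run A
t=2: ready={A,B,D,E} → run A
t=3: ready={B,D,E,F,H} → run F
t=4: ready={B,C,D,E,F,G,H} → run F
t=5: ready={B,C,D,E,F,G,H} → run F
t=6: ready={B,C,D,E,F,G,H} → run F
t=7: ready={B,C,D,E,G,H} → run D
t=8: ready={B,C,D,E,G,H} → run D
t=9: ready={B,C,D,E,G,H} → run D
t=10: ready={B,C,D,E,G,H} → run D
t=11: ready={B,C,D,E,G,H} → run D
t=12: ready={B,C,D,E,G,H} → run D
t=13: ready={B,C,D,E,G,H} → run D
t=14: ready={B,C,E,G,H} → run G
t=15: ready={B,C,E,G,H} → run G
t=16: ready={B,C,E,H} → run H
t=17: ready={B,C,E,H} → run H
t=18: ready={B,C,E,H} → run H
t=19: ready={B,C,E,H} → run H
t=20: ready={B,C,E,H} → run H
t=21: ready={B,C,E} → run B
t=22: ready={B,C,E} → run B
t=23: ready={B,C,E} → run B
t=24: ready={B,C,E} → run B
t=25: ready={B,C,E} → run B
t=26: ready={B,C,E} → run B
t=27: ready={B,C,E} → run B
t=28: ready={C,E} → run C
t=29: ready={C,E} → run C
t=30: ready={C,E} → run C
t=31: ready={C,E} → run C
t=32: ready={C,E} → run C
t=33: ready={E} → run E
t=34: ready={E} → run E
t=35: ready={E} → run E
t=36: ready={E} → run E
t=37: ready={E} → run E
t=38: ready={E} → run E
t=39: ready={E} → run E
t=40: (idle)
t=41: (idle)
t=42: (idle)
t=43: (idle)

running at tick 32 = C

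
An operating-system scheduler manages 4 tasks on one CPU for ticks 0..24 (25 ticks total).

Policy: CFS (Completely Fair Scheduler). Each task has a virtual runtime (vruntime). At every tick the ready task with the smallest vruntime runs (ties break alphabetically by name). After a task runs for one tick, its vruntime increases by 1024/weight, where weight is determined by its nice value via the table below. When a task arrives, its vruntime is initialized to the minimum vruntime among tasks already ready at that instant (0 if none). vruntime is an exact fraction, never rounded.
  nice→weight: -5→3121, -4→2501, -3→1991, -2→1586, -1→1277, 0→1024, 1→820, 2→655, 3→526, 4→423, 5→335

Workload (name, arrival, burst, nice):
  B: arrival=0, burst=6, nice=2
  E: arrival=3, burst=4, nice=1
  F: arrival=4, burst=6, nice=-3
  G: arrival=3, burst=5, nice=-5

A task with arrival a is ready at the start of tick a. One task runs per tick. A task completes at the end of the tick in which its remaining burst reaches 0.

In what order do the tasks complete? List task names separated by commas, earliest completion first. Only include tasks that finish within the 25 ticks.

completion order = G, F, B, E

t=0: vr[B=0] → run B
t=1: vr[B=1024/655] → run B
t=2: vr[B=2048/655] → run B
t=3: vr[B=3072/655 E=3072/655 G=3072/655] → run B
t=4: vr[B=4096/655 E=3072/655 F=3072/655 G=3072/655] → run E
t=5: vr[B=4096/655 E=159488/26855 F=3072/655 G=3072/655] → run F
t=6: vr[B=4096/655 E=159488/26855 F=6787072/1304105 G=3072/655] → run G
t=7: vr[B=4096/655 E=159488/26855 F=6787072/1304105 G=10258432/2044255] → run G
t=8: vr[B=4096/655 E=159488/26855 F=6787072/1304105 G=10929152/2044255] → run F
t=9: vr[B=4096/655 E=159488/26855 F=7457792/1304105 G=10929152/2044255] → run G
t=10: vr[B=4096/655 E=159488/26855 F=7457792/1304105 G=11599872/2044255] → run G
t=11: vr[B=4096/655 E=159488/26855 F=7457792/1304105 G=12270592/2044255] → run F
t=12: vr[B=4096/655 E=159488/26855 F=8128512/1304105 G=12270592/2044255] → run E
t=13: vr[B=4096/655 E=193024/26855 F=8128512/1304105 G=12270592/2044255] → run G
t=14: vr[B=4096/655 E=193024/26855 F=8128512/1304105] → run F
t=15: vr[B=4096/655 E=193024/26855 F=8799232/1304105] → run B
t=16: vr[B=1024/131 E=193024/26855 F=8799232/1304105] → run F
t=17: vr[B=1024/131 E=193024/26855 F=9469952/1304105] → run E
t=18: vr[B=1024/131 E=45312/5371 F=9469952/1304105] → run F
t=19: vr[B=1024/131 E=45312/5371] → run B
t=20: vr[E=45312/5371] → run E
t=21: (idle)
t=22: (idle)
t=23: (idle)
t=24: (idle)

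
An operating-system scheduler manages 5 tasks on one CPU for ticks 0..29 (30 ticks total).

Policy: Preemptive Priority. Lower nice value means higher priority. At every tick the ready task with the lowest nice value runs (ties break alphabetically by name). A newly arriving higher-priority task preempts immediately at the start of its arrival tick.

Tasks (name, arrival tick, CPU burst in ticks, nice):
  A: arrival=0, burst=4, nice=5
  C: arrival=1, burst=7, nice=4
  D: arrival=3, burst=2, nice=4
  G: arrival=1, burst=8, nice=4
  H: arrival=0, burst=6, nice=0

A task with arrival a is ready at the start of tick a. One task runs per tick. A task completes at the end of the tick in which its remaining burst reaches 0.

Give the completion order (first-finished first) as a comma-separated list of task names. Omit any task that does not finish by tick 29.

completion order = H, C, D, G, A

t=0: ready={A,H} → run H
t=1: ready={A,C,G,H} → run H
t=2: ready={A,C,G,H} → run H
t=3: ready={A,C,D,G,H} → run H
t=4: ready={A,C,D,G,H} → run H
t=5: ready={A,C,D,G,H} → run H
t=6: ready={A,C,D,G} → run C
t=7: ready={A,C,D,G} → run C
t=8: ready={A,C,D,G} → run C
t=9: ready={A,C,D,G} → run C
t=10: ready={A,C,D,G} → run C
t=11: ready={A,C,D,G} → run C
t=12: ready={A,C,D,G} → run C
t=13: ready={A,D,G} → run D
t=14: ready={A,D,G} → run D
t=15: ready={A,G} → run G
t=16: ready={A,G} → run G
t=17: ready={A,G} → run G
t=18: ready={A,G} → run G
t=19: ready={A,G} → run G
t=20: ready={A,G} → run G
t=21: ready={A,G} → run G
t=22: ready={A,G} → run G
t=23: ready={A} → run A
t=24: ready={A} → run A
t=25: ready={A} → run A
t=26: ready={A} → run A
t=27: (idle)
t=28: (idle)
t=29: (idle)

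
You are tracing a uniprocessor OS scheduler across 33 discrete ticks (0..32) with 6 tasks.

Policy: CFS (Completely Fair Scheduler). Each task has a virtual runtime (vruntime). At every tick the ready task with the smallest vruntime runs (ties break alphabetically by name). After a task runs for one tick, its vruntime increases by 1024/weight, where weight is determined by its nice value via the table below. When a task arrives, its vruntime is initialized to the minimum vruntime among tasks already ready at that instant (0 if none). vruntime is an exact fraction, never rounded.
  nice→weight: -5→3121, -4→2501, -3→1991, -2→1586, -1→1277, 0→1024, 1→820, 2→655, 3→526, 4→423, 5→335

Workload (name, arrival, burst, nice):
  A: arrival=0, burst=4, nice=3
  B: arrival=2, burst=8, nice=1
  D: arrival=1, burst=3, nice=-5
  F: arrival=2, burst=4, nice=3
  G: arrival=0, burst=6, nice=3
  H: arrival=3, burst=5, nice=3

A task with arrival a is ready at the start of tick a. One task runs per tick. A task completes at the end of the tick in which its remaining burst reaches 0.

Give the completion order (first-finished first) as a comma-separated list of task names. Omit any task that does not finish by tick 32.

t=0: vr[A=0 G=0] → run A
t=1: vr[A=512/263 D=0 G=0] → run D
t=2: vr[A=512/263 B=0 D=1024/3121 F=0 G=0] → run B
t=3: vr[A=512/263 B=256/205 D=1024/3121 F=0 G=0 H=0] → run F
t=4: vr[A=512/263 B=256/205 D=1024/3121 F=512/263 G=0 H=0] → run G
t=5: vr[A=512/263 B=256/205 D=1024/3121 F=512/263 G=512/263 H=0] → run H
t=6: vr[A=512/263 B=256/205 D=1024/3121 F=512/263 G=512/263 H=512/263] → run D
t=7: vr[A=512/263 B=256/205 D=2048/3121 F=512/263 G=512/263 H=512/263] → run D
t=8: vr[A=512/263 B=256/205 F=512/263 G=512/263 H=512/263] → run B
t=9: vr[A=512/263 B=512/205 F=512/263 G=512/263 H=512/263] → run A
t=10: vr[A=1024/263 B=512/205 F=512/263 G=512/263 H=512/263] → run F
t=11: vr[A=1024/263 B=512/205 F=1024/263 G=512/263 H=512/263] → run G
t=12: vr[A=1024/263 B=512/205 F=1024/263 G=1024/263 H=512/263] → run H
t=13: vr[A=1024/263 B=512/205 F=1024/263 G=1024/263 H=1024/263] → run B
t=14: vr[A=1024/263 B=768/205 F=1024/263 G=1024/263 H=1024/263] → run B
t=15: vr[A=1024/263 B=1024/205 F=1024/263 G=1024/263 H=1024/263] → run A
t=16: vr[A=1536/263 B=1024/205 F=1024/263 G=1024/263 H=1024/263] → run F
t=17: vr[A=1536/263 B=1024/205 F=1536/263 G=1024/263 H=1024/263] → run G
t=18: vr[A=1536/263 B=1024/205 F=1536/263 G=1536/263 H=1024/263] → run H
t=19: vr[A=1536/263 B=1024/205 F=1536/263 G=1536/263 H=1536/263] → run B
t=20: vr[A=1536/263 B=256/41 F=1536/263 G=1536/263 H=1536/263] → run A
t=21: vr[B=256/41 F=1536/263 G=1536/263 H=1536/263] → run F
t=22: vr[B=256/41 G=1536/263 H=1536/263] → run G
t=23: vr[B=256/41 G=2048/263 H=1536/263] → run H
t=24: vr[B=256/41 G=2048/263 H=2048/263] → run B
t=25: vr[B=1536/205 G=2048/263 H=2048/263] → run B
t=26: vr[B=1792/205 G=2048/263 H=2048/263] → run G
t=27: vr[B=1792/205 G=2560/263 H=2048/263] → run H
t=28: vr[B=1792/205 G=2560/263] → run B
t=29: vr[G=2560/263] → run G
t=30: (idle)
t=31: (idle)
t=32: (idle)

completion order = D, A, F, H, B, G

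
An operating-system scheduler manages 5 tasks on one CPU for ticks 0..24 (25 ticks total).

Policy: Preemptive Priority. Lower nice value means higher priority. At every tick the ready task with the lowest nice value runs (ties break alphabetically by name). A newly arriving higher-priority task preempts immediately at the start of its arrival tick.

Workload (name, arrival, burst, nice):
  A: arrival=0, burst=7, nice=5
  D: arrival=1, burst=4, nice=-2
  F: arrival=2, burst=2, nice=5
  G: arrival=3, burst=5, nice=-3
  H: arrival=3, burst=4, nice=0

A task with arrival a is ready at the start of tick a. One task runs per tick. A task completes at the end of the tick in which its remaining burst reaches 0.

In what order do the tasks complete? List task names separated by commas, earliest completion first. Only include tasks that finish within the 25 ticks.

t=0: ready={A} → run A
t=1: ready={A,D} → run D
t=2: ready={A,D,F} → run D
t=3: ready={A,D,F,G,H} → run G
t=4: ready={A,D,F,G,H} → run G
t=5: ready={A,D,F,G,H} → run G
t=6: ready={A,D,F,G,H} → run G
t=7: ready={A,D,F,G,H} → run G
t=8: ready={A,D,F,H} → run D
t=9: ready={A,D,F,H} → run D
t=10: ready={A,F,H} → run H
t=11: ready={A,F,H} → run H
t=12: ready={A,F,H} → run H
t=13: ready={A,F,H} → run H
t=14: ready={A,F} → run A
t=15: ready={A,F} → run A
t=16: ready={A,F} → run A
t=17: ready={A,F} → run A
t=18: ready={A,F} → run A
t=19: ready={A,F} → run A
t=20: ready={F} → run F
t=21: ready={F} → run F
t=22: (idle)
t=23: (idle)
t=24: (idle)

completion order = G, D, H, A, F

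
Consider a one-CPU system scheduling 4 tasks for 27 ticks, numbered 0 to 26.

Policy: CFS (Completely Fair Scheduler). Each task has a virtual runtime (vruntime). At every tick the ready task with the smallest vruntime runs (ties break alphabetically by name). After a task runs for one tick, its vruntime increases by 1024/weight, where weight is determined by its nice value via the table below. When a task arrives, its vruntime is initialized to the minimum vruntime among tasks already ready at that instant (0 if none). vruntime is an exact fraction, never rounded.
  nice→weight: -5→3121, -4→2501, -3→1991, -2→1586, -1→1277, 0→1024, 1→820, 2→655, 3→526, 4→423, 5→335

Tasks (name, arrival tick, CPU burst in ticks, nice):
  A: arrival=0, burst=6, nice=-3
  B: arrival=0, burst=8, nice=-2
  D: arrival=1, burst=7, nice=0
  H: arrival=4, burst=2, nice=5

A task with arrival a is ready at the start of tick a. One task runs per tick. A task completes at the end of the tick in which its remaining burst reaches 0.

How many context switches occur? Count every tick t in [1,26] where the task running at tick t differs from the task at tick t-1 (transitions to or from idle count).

context switches = 21

t=0: vr[A=0 B=0] → run A
t=1: vr[A=1024/1991 B=0 D=0] → run B
t=2: vr[A=1024/1991 B=512/793 D=0] → run D
t=3: vr[A=1024/1991 B=512/793 D=1] → run A
t=4: vr[A=2048/1991 B=512/793 D=1 H=512/793] → run B
t=5: vr[A=2048/1991 B=1024/793 D=1 H=512/793] → run H
t=6: vr[A=2048/1991 B=1024/793 D=1 H=983552/265655] → run D
t=7: vr[A=2048/1991 B=1024/793 D=2 H=983552/265655] → run A
t=8: vr[A=3072/1991 B=1024/793 D=2 H=983552/265655] → run B
t=9: vr[A=3072/1991 B=1536/793 D=2 H=983552/265655] → run A
t=10: vr[A=4096/1991 B=1536/793 D=2 H=983552/265655] → run B
t=11: vr[A=4096/1991 B=2048/793 D=2 H=983552/265655] → run D
t=12: vr[A=4096/1991 B=2048/793 D=3 H=983552/265655] → run A
t=13: vr[A=5120/1991 B=2048/793 D=3 H=983552/265655] → run A
t=14: vr[B=2048/793 D=3 H=983552/265655] → run B
t=15: vr[B=2560/793 D=3 H=983552/265655] → run D
t=16: vr[B=2560/793 D=4 H=983552/265655] → run B
t=17: vr[B=3072/793 D=4 H=983552/265655] → run H
t=18: vr[B=3072/793 D=4] → run B
t=19: vr[B=3584/793 D=4] → run D
t=20: vr[B=3584/793 D=5] → run B
t=21: vr[D=5] → run D
t=22: vr[D=6] → run D
t=23: (idle)
t=24: (idle)
t=25: (idle)
t=26: (idle)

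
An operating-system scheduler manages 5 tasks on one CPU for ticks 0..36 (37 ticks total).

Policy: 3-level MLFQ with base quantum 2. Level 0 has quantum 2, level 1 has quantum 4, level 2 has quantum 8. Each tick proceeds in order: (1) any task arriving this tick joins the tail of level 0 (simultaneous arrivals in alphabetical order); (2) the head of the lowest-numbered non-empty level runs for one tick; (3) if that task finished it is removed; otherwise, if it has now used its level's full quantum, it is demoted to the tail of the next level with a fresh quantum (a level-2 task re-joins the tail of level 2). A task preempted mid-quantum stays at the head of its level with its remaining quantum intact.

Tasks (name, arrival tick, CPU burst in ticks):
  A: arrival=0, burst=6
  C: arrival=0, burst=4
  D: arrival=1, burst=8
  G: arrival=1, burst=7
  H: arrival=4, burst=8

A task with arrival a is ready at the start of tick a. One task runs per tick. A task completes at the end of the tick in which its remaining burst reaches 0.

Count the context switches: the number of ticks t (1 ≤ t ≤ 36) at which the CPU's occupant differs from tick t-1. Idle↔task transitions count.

t=0: L0/L1/L2 = AC/-/- → run A
t=1: L0/L1/L2 = ACDG/-/- → run A
t=2: L0/L1/L2 = CDG/A/- → run C
t=3: L0/L1/L2 = CDG/A/- → run C
t=4: L0/L1/L2 = DGH/AC/- → run D
t=5: L0/L1/L2 = DGH/AC/- → run D
t=6: L0/L1/L2 = GH/ACD/- → run G
t=7: L0/L1/L2 = GH/ACD/- → run G
t=8: L0/L1/L2 = H/ACDG/- → run H
t=9: L0/L1/L2 = H/ACDG/- → run H
t=10: L0/L1/L2 = -/ACDGH/- → run A
t=11: L0/L1/L2 = -/ACDGH/- → run A
t=12: L0/L1/L2 = -/ACDGH/- → run A
t=13: L0/L1/L2 = -/ACDGH/- → run A
t=14: L0/L1/L2 = -/CDGH/- → run C
t=15: L0/L1/L2 = -/CDGH/- → run C
t=16: L0/L1/L2 = -/DGH/- → run D
t=17: L0/L1/L2 = -/DGH/- → run D
t=18: L0/L1/L2 = -/DGH/- → run D
t=19: L0/L1/L2 = -/DGH/- → run D
t=20: L0/L1/L2 = -/GH/D → run G
t=21: L0/L1/L2 = -/GH/D → run G
t=22: L0/L1/L2 = -/GH/D → run G
t=23: L0/L1/L2 = -/GH/D → run G
t=24: L0/L1/L2 = -/H/DG → run H
t=25: L0/L1/L2 = -/H/DG → run H
t=26: L0/L1/L2 = -/H/DG → run H
t=27: L0/L1/L2 = -/H/DG → run H
t=28: L0/L1/L2 = -/-/DGH → run D
t=29: L0/L1/L2 = -/-/DGH → run D
t=30: L0/L1/L2 = -/-/GH → run G
t=31: L0/L1/L2 = -/-/H → run H
t=32: L0/L1/L2 = -/-/H → run H
t=33: (idle)
t=34: (idle)
t=35: (idle)
t=36: (idle)

context switches = 13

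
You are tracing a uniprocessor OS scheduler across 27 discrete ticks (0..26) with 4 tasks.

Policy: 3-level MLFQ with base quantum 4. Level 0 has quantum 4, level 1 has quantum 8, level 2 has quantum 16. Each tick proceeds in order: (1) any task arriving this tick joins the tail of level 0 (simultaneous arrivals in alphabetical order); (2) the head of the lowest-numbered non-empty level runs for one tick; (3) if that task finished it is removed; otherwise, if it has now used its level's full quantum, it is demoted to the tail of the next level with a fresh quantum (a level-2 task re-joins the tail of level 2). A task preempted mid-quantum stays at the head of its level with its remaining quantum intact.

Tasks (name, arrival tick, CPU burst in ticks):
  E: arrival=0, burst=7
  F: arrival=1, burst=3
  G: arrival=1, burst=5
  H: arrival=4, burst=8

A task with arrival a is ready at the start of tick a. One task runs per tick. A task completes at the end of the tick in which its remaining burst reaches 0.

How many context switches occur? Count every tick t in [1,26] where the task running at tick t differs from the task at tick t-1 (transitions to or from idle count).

context switches = 7

t=0: L0/L1/L2 = E/-/- → run E
t=1: L0/L1/L2 = EFG/-/- → run E
t=2: L0/L1/L2 = EFG/-/- → run E
t=3: L0/L1/L2 = EFG/-/- → run E
t=4: L0/L1/L2 = FGH/E/- → run F
t=5: L0/L1/L2 = FGH/E/- → run F
t=6: L0/L1/L2 = FGH/E/- → run F
t=7: L0/L1/L2 = GH/E/- → run G
t=8: L0/L1/L2 = GH/E/- → run G
t=9: L0/L1/L2 = GH/E/- → run G
t=10: L0/L1/L2 = GH/E/- → run G
t=11: L0/L1/L2 = H/EG/- → run H
t=12: L0/L1/L2 = H/EG/- → run H
t=13: L0/L1/L2 = H/EG/- → run H
t=14: L0/L1/L2 = H/EG/- → run H
t=15: L0/L1/L2 = -/EGH/- → run E
t=16: L0/L1/L2 = -/EGH/- → run E
t=17: L0/L1/L2 = -/EGH/- → run E
t=18: L0/L1/L2 = -/GH/- → run G
t=19: L0/L1/L2 = -/H/- → run H
t=20: L0/L1/L2 = -/H/- → run H
t=21: L0/L1/L2 = -/H/- → run H
t=22: L0/L1/L2 = -/H/- → run H
t=23: (idle)
t=24: (idle)
t=25: (idle)
t=26: (idle)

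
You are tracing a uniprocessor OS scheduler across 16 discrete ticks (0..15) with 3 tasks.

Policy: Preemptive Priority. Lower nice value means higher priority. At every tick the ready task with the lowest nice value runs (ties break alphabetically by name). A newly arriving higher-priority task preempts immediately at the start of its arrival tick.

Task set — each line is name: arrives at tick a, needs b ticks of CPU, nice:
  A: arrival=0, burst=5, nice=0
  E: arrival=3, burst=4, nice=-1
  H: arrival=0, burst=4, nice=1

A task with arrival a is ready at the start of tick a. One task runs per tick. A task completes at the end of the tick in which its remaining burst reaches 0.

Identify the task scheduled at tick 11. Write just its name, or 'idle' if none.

running at tick 11 = H

t=0: ready={A,H} → run A
t=1: ready={A,H} → run A
t=2: ready={A,H} → run A
t=3: ready={A,E,H} → run E
t=4: ready={A,E,H} → run E
t=5: ready={A,E,H} → run E
t=6: ready={A,E,H} → run E
t=7: ready={A,H} → run A
t=8: ready={A,H} → run A
t=9: ready={H} → run H
t=10: ready={H} → run H
t=11: ready={H} → run H
t=12: ready={H} → run H
t=13: (idle)
t=14: (idle)
t=15: (idle)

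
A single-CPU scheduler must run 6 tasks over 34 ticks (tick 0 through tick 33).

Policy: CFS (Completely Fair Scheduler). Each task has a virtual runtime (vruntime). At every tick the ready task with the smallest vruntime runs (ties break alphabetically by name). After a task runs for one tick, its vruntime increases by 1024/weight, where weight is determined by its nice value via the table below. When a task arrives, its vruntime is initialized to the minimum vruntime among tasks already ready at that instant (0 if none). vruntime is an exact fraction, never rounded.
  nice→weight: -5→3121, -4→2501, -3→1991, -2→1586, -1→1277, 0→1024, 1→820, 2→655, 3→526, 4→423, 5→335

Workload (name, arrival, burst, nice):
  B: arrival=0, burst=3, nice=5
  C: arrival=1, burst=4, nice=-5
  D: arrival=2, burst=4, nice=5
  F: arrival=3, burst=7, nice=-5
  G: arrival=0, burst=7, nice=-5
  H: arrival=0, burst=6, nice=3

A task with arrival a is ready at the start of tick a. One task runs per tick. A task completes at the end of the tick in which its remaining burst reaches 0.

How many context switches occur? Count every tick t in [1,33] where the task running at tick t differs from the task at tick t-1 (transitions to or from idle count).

context switches = 30

t=0: vr[B=0 G=0 H=0] → run B
t=1: vr[B=1024/335 C=0 G=0 H=0] → run C
t=2: vr[B=1024/335 C=1024/3121 D=0 G=0 H=0] → run D
t=3: vr[B=1024/335 C=1024/3121 D=1024/335 F=0 G=0 H=0] → run F
t=4: vr[B=1024/335 C=1024/3121 D=1024/335 F=1024/3121 G=0 H=0] → run G
t=5: vr[B=1024/335 C=1024/3121 D=1024/335 F=1024/3121 G=1024/3121 H=0] → run H
t=6: vr[B=1024/335 C=1024/3121 D=1024/335 F=1024/3121 G=1024/3121 H=512/263] → run C
t=7: vr[B=1024/335 C=2048/3121 D=1024/335 F=1024/3121 G=1024/3121 H=512/263] → run F
t=8: vr[B=1024/335 C=2048/3121 D=1024/335 F=2048/3121 G=1024/3121 H=512/263] → run G
t=9: vr[B=1024/335 C=2048/3121 D=1024/335 F=2048/3121 G=2048/3121 H=512/263] → run C
t=10: vr[B=1024/335 C=3072/3121 D=1024/335 F=2048/3121 G=2048/3121 H=512/263] → run F
t=11: vr[B=1024/335 C=3072/3121 D=1024/335 F=3072/3121 G=2048/3121 H=512/263] → run G
t=12: vr[B=1024/335 C=3072/3121 D=1024/335 F=3072/3121 G=3072/3121 H=512/263] → run C
t=13: vr[B=1024/335 D=1024/335 F=3072/3121 G=3072/3121 H=512/263] → run F
t=14: vr[B=1024/335 D=1024/335 F=4096/3121 G=3072/3121 H=512/263] → run G
t=15: vr[B=1024/335 D=1024/335 F=4096/3121 G=4096/3121 H=512/263] → run F
t=16: vr[B=1024/335 D=1024/335 F=5120/3121 G=4096/3121 H=512/263] → run G
t=17: vr[B=1024/335 D=1024/335 F=5120/3121 G=5120/3121 H=512/263] → run F
t=18: vr[B=1024/335 D=1024/335 F=6144/3121 G=5120/3121 H=512/263] → run G
t=19: vr[B=1024/335 D=1024/335 F=6144/3121 G=6144/3121 H=512/263] → run H
t=20: vr[B=1024/335 D=1024/335 F=6144/3121 G=6144/3121 H=1024/263] → run F
t=21: vr[B=1024/335 D=1024/335 G=6144/3121 H=1024/263] → run G
t=22: vr[B=1024/335 D=1024/335 H=1024/263] → run B
t=23: vr[B=2048/335 D=1024/335 H=1024/263] → run D
t=24: vr[B=2048/335 D=2048/335 H=1024/263] → run H
t=25: vr[B=2048/335 D=2048/335 H=1536/263] → run H
t=26: vr[B=2048/335 D=2048/335 H=2048/263] → run B
t=27: vr[D=2048/335 H=2048/263] → run D
t=28: vr[D=3072/335 H=2048/263] → run H
t=29: vr[D=3072/335 H=2560/263] → run D
t=30: vr[H=2560/263] → run H
t=31: (idle)
t=32: (idle)
t=33: (idle)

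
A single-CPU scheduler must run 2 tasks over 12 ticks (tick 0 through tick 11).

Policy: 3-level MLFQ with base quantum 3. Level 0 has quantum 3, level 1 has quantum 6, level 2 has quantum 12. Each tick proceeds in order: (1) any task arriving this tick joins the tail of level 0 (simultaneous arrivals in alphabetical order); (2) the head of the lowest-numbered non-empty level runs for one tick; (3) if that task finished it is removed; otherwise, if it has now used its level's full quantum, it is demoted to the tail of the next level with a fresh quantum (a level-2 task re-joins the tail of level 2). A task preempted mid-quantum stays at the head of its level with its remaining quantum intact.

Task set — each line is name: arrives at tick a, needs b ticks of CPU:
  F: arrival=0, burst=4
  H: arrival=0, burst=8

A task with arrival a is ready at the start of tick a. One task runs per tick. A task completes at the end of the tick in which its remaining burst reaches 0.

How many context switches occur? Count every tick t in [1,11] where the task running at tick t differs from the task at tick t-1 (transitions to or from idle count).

t=0: L0/L1/L2 = FH/-/- → run F
t=1: L0/L1/L2 = FH/-/- → run F
t=2: L0/L1/L2 = FH/-/- → run F
t=3: L0/L1/L2 = H/F/- → run H
t=4: L0/L1/L2 = H/F/- → run H
t=5: L0/L1/L2 = H/F/- → run H
t=6: L0/L1/L2 = -/FH/- → run F
t=7: L0/L1/L2 = -/H/- → run H
t=8: L0/L1/L2 = -/H/- → run H
t=9: L0/L1/L2 = -/H/- → run H
t=10: L0/L1/L2 = -/H/- → run H
t=11: L0/L1/L2 = -/H/- → run H

context switches = 3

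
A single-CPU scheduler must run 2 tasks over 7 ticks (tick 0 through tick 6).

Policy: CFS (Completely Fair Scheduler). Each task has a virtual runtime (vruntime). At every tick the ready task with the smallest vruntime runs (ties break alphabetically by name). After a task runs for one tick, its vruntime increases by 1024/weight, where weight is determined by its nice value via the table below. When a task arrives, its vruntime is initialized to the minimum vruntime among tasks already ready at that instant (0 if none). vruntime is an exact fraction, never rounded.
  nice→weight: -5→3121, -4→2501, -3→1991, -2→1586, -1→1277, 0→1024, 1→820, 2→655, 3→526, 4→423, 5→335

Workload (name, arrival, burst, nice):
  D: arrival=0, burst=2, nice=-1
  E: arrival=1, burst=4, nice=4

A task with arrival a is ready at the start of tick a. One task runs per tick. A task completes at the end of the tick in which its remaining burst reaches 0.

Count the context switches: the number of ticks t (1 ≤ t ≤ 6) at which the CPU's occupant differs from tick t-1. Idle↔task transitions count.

context switches = 2

t=0: vr[D=0] → run D
t=1: vr[D=1024/1277 E=1024/1277] → run D
t=2: vr[E=1024/1277] → run E
t=3: vr[E=1740800/540171] → run E
t=4: vr[E=3048448/540171] → run E
t=5: vr[E=1452032/180057] → run E
t=6: (idle)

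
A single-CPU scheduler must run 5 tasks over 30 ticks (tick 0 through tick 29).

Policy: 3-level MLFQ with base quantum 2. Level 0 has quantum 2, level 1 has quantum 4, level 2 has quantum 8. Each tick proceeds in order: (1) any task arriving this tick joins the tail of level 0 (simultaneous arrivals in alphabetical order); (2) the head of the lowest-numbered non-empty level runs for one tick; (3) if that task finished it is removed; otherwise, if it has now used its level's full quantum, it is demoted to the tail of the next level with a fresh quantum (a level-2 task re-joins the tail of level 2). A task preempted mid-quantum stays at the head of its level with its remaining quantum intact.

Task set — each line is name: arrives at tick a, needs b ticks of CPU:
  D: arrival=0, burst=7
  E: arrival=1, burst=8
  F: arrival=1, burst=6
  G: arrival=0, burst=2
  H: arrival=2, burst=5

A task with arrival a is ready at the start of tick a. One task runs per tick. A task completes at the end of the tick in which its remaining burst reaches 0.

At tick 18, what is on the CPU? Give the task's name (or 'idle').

running at tick 18 = F

t=0: L0/L1/L2 = DG/-/- → run D
t=1: L0/L1/L2 = DGEF/-/- → run D
t=2: L0/L1/L2 = GEFH/D/- → run G
t=3: L0/L1/L2 = GEFH/D/- → run G
t=4: L0/L1/L2 = EFH/D/- → run E
t=5: L0/L1/L2 = EFH/D/- → run E
t=6: L0/L1/L2 = FH/DE/- → run F
t=7: L0/L1/L2 = FH/DE/- → run F
t=8: L0/L1/L2 = H/DEF/- → run H
t=9: L0/L1/L2 = H/DEF/- → run H
t=10: L0/L1/L2 = -/DEFH/- → run D
t=11: L0/L1/L2 = -/DEFH/- → run D
t=12: L0/L1/L2 = -/DEFH/- → run D
t=13: L0/L1/L2 = -/DEFH/- → run D
t=14: L0/L1/L2 = -/EFH/D → run E
t=15: L0/L1/L2 = -/EFH/D → run E
t=16: L0/L1/L2 = -/EFH/D → run E
t=17: L0/L1/L2 = -/EFH/D → run E
t=18: L0/L1/L2 = -/FH/DE → run F
t=19: L0/L1/L2 = -/FH/DE → run F
t=20: L0/L1/L2 = -/FH/DE → run F
t=21: L0/L1/L2 = -/FH/DE → run F
t=22: L0/L1/L2 = -/H/DE → run H
t=23: L0/L1/L2 = -/H/DE → run H
t=24: L0/L1/L2 = -/H/DE → run H
t=25: L0/L1/L2 = -/-/DE → run D
t=26: L0/L1/L2 = -/-/E → run E
t=27: L0/L1/L2 = -/-/E → run E
t=28: (idle)
t=29: (idle)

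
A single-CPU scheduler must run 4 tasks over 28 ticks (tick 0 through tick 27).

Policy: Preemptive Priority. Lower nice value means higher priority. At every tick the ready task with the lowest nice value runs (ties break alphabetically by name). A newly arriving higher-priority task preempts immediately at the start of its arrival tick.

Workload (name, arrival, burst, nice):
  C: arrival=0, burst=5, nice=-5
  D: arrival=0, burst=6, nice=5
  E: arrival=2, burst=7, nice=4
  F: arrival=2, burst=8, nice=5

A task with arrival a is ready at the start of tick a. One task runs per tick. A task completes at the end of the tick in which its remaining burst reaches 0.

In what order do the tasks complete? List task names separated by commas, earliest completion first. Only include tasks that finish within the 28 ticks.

completion order = C, E, D, F

t=0: ready={C,D} → run C
t=1: ready={C,D} → run C
t=2: ready={C,D,E,F} → run C
t=3: ready={C,D,E,F} → run C
t=4: ready={C,D,E,F} → run C
t=5: ready={D,E,F} → run E
t=6: ready={D,E,F} → run E
t=7: ready={D,E,F} → run E
t=8: ready={D,E,F} → run E
t=9: ready={D,E,F} → run E
t=10: ready={D,E,F} → run E
t=11: ready={D,E,F} → run E
t=12: ready={D,F} → run D
t=13: ready={D,F} → run D
t=14: ready={D,F} → run D
t=15: ready={D,F} → run D
t=16: ready={D,F} → run D
t=17: ready={D,F} → run D
t=18: ready={F} → run F
t=19: ready={F} → run F
t=20: ready={F} → run F
t=21: ready={F} → run F
t=22: ready={F} → run F
t=23: ready={F} → run F
t=24: ready={F} → run F
t=25: ready={F} → run F
t=26: (idle)
t=27: (idle)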